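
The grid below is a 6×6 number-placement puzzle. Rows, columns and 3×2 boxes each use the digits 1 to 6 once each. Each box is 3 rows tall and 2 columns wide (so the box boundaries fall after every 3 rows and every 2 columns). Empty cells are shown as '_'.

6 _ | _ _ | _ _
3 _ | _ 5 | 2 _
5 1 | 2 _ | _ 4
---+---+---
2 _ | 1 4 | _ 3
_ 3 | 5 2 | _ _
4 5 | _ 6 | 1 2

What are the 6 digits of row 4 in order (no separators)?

R2C2 = 4: row 2 has {2,3,5}; col 2 has {1,3,5}; box has {1,3,5,6} → only 4 remains.
R2C3 = 6: row 2 has {2,3,4,5}; col 3 has {1,2,5}; box has {2,5} → only 6 remains.
R2C6 = 1: row 2 has {2,3,4,5,6}; col 6 has {2,3,4}; box has {2,4} → only 1 remains.
R3C4 = 3: row 3 has {1,2,4,5}; col 4 has {2,4,5,6}; box has {2,5,6} → only 3 remains.
R3C5 = 6: row 3 has {1,2,3,4,5}; col 5 has {1,2}; box has {1,2,4} → only 6 remains.
R4C2 = 6: row 4 has {1,2,3,4}; col 2 has {1,3,4,5}; box has {2,3,4,5} → only 6 remains.
R4C5 = 5: row 4 has {1,2,3,4,6}; col 5 has {1,2,6}; box has {1,2,3} → only 5 remains.

261453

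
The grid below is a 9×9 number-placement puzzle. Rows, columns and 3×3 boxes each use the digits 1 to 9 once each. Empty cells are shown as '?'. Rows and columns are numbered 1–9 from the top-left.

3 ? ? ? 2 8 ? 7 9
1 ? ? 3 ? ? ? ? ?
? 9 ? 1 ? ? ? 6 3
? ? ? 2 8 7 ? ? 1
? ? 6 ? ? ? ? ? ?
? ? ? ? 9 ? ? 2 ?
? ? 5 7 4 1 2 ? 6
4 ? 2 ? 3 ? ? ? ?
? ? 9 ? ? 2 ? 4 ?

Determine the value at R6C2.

R1C3 = 4: row 1 has {2,3,7,8,9}; col 3 has {2,5,6,9}; box has {1,3,9} → only 4 remains.
R4C3 = 3: row 4 has {1,2,7,8}; col 3 has {2,4,5,6,9}; box has {6} → only 3 remains.
R7C1 = 8: row 7 has {1,2,4,5,6,7}; col 1 has {1,3,4}; box has {2,4,5,9} → only 8 remains.
R7C2 = 3: row 7 has {1,2,4,5,6,7,8}; col 2 has {9}; box has {2,4,5,8,9} → only 3 remains.
R7C8 = 9: row 7 has {1,2,3,4,5,6,7,8}; col 8 has {2,4,6,7}; box has {2,4,6} → only 9 remains.
R4C8 = 5: row 4 has {1,2,3,7,8}; col 8 has {2,4,6,7,9}; box has {1,2} → only 5 remains.
R2C8 = 8: row 2 has {1,3}; col 8 has {2,4,5,6,7,9}; box has {3,6,7,9} → only 8 remains.
R4C1 = 9: row 4 has {1,2,3,5,7,8}; col 1 has {1,3,4,8}; box has {3,6} → only 9 remains.
R4C2 = 4: row 4 has {1,2,3,5,7,8,9}; col 2 has {3,9}; box has {3,6,9} → only 4 remains.
R4C7 = 6: row 4 has {1,2,3,4,5,7,8,9}; col 7 has {2}; box has {1,2,5} → only 6 remains.
R5C8 = 3: row 5 has {6}; col 8 has {2,4,5,6,7,8,9}; box has {1,2,5,6} → only 3 remains.
R8C8 = 1: row 8 has {2,3,4}; col 8 has {2,3,4,5,6,7,8,9}; box has {2,4,6,9} → only 1 remains.
R2C3 = 7: row 2 has {1,3,8}; col 3 has {2,3,4,5,6,9}; box has {1,3,4,9} → only 7 remains.
R3C3 = 8: row 3 has {1,3,6,9}; col 3 has {2,3,4,5,6,7,9}; box has {1,3,4,7,9} → only 8 remains.
R6C3 = 1: row 6 has {2,9}; col 3 has {2,3,4,5,6,7,8,9}; box has {3,4,6,9} → only 1 remains.
R1C7 = 1: in row 1, 1 can only go here (every other open cell in that row sees a 1).
R2C6 = 9: in row 2, 9 can only go here (every other open cell in that row sees a 9).
R3C1 = 2: in row 3, 2 can only go here (every other open cell in that row sees a 2).
R3C5 = 7: in row 3, 7 can only go here (every other open cell in that row sees a 7).
R2C9 = 2: in row 2, 2 can only go here (every other open cell in that row sees a 2).
R2C7 = 4: in row 2, 4 can only go here (every other open cell in that row sees a 4).
R3C7 = 5: row 3 has {1,2,3,6,7,8,9}; col 7 has {1,2,4,6}; box has {1,2,3,4,6,7,8,9} → only 5 remains.
R3C6 = 4: row 3 has {1,2,3,5,6,7,8,9}; col 6 has {1,2,7,8,9}; box has {1,2,3,7,8,9} → only 4 remains.
R5C6 = 5: row 5 has {3,6}; col 6 has {1,2,4,7,8,9}; box has {2,7,8,9} → only 5 remains.
R8C6 = 6: row 8 has {1,2,3,4}; col 6 has {1,2,4,5,7,8,9}; box has {1,2,3,4,7} → only 6 remains.
R9C5 = 5: row 9 has {2,4,9}; col 5 has {2,3,4,7,8,9}; box has {1,2,3,4,6,7} → only 5 remains.
R2C5 = 6: row 2 has {1,2,3,4,7,8,9}; col 5 has {2,3,4,5,7,8,9}; box has {1,2,3,4,7,8,9} → only 6 remains.
R5C1 = 7: row 5 has {3,5,6}; col 1 has {1,2,3,4,8,9}; box has {1,3,4,6,9} → only 7 remains.
R5C4 = 4: row 5 has {3,5,6,7}; col 4 has {1,2,3,7}; box has {2,5,7,8,9} → only 4 remains.
R5C5 = 1: row 5 has {3,4,5,6,7}; col 5 has {2,3,4,5,6,7,8,9}; box has {2,4,5,7,8,9} → only 1 remains.
R5C9 = 8: row 5 has {1,3,4,5,6,7}; col 9 has {1,2,3,6,9}; box has {1,2,3,5,6} → only 8 remains.
R6C1 = 5: row 6 has {1,2,9}; col 1 has {1,2,3,4,7,8,9}; box has {1,3,4,6,7,9} → only 5 remains.
R6C2 = 8: row 6 has {1,2,5,9}; col 2 has {3,4,9}; box has {1,3,4,5,6,7,9} → only 8 remains.

8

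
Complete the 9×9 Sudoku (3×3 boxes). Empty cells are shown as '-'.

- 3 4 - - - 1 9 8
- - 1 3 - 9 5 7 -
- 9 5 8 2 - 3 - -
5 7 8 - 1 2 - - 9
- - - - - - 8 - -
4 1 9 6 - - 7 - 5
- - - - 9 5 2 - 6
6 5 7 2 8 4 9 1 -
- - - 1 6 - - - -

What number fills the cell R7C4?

7

R2C5 = 4: row 2 has {1,3,5,7,9}; col 5 has {1,2,6,8,9}; box has {2,3,8,9} → only 4 remains.
R2C9 = 2: row 2 has {1,3,4,5,7,9}; col 9 has {5,6,8,9}; box has {1,3,5,7,8,9} → only 2 remains.
R3C1 = 7: row 3 has {2,3,5,8,9}; col 1 has {4,5,6}; box has {1,3,4,5,9} → only 7 remains.
R3C9 = 4: row 3 has {2,3,5,7,8,9}; col 9 has {2,5,6,8,9}; box has {1,2,3,5,7,8,9} → only 4 remains.
R4C4 = 4: row 4 has {1,2,5,7,8,9}; col 4 has {1,2,3,6,8}; box has {1,2,6} → only 4 remains.
R4C7 = 6: row 4 has {1,2,4,5,7,8,9}; col 7 has {1,2,3,5,7,8,9}; box has {5,7,8,9} → only 6 remains.
R4C8 = 3: row 4 has {1,2,4,5,6,7,8,9}; col 8 has {1,7,9}; box has {5,6,7,8,9} → only 3 remains.
R5C9 = 1: row 5 has {8}; col 9 has {2,4,5,6,8,9}; box has {3,5,6,7,8,9} → only 1 remains.
R6C5 = 3: row 6 has {1,4,5,6,7,9}; col 5 has {1,2,4,6,8,9}; box has {1,2,4,6} → only 3 remains.
R6C6 = 8: row 6 has {1,3,4,5,6,7,9}; col 6 has {2,4,5,9}; box has {1,2,3,4,6} → only 8 remains.
R6C8 = 2: row 6 has {1,3,4,5,6,7,8,9}; col 8 has {1,3,7,9}; box has {1,3,5,6,7,8,9} → only 2 remains.
R7C3 = 3: row 7 has {2,5,6,9}; col 3 has {1,4,5,7,8,9}; box has {5,6,7} → only 3 remains.
R7C4 = 7: row 7 has {2,3,5,6,9}; col 4 has {1,2,3,4,6,8}; box has {1,2,4,5,6,8,9} → only 7 remains.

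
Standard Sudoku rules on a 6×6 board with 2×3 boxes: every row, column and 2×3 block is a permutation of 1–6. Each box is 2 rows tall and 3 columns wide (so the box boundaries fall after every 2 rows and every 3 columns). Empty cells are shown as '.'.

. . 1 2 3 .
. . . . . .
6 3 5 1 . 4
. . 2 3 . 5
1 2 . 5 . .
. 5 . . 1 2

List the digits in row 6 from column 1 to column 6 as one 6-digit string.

R1C6 = 6: row 1 has {1,2,3}; col 6 has {2,4,5}; box has {2,3} → only 6 remains.
R2C4 = 4: row 2 has {}; col 4 has {1,2,3,5}; box has {2,3,6} → only 4 remains.
R2C5 = 5: row 2 has {4}; col 5 has {1,3}; box has {2,3,4,6} → only 5 remains.
R2C6 = 1: row 2 has {4,5}; col 6 has {2,4,5,6}; box has {2,3,4,5,6} → only 1 remains.
R3C5 = 2: row 3 has {1,3,4,5,6}; col 5 has {1,3,5}; box has {1,3,4,5} → only 2 remains.
R4C1 = 4: row 4 has {2,3,5}; col 1 has {1,6}; box has {2,3,5,6} → only 4 remains.
R4C2 = 1: row 4 has {2,3,4,5}; col 2 has {2,3,5}; box has {2,3,4,5,6} → only 1 remains.
R4C5 = 6: row 4 has {1,2,3,4,5}; col 5 has {1,2,3,5}; box has {1,2,3,4,5} → only 6 remains.
R5C5 = 4: row 5 has {1,2,5}; col 5 has {1,2,3,5,6}; box has {1,2,5} → only 4 remains.
R5C6 = 3: row 5 has {1,2,4,5}; col 6 has {1,2,4,5,6}; box has {1,2,4,5} → only 3 remains.
R6C1 = 3: row 6 has {1,2,5}; col 1 has {1,4,6}; box has {1,2,5} → only 3 remains.
R6C4 = 6: row 6 has {1,2,3,5}; col 4 has {1,2,3,4,5}; box has {1,2,3,4,5} → only 6 remains.
R1C1 = 5: row 1 has {1,2,3,6}; col 1 has {1,3,4,6}; box has {1} → only 5 remains.
R1C2 = 4: row 1 has {1,2,3,5,6}; col 2 has {1,2,3,5}; box has {1,5} → only 4 remains.
R2C1 = 2: row 2 has {1,4,5}; col 1 has {1,3,4,5,6}; box has {1,4,5} → only 2 remains.
R2C2 = 6: row 2 has {1,2,4,5}; col 2 has {1,2,3,4,5}; box has {1,2,4,5} → only 6 remains.
R2C3 = 3: row 2 has {1,2,4,5,6}; col 3 has {1,2,5}; box has {1,2,4,5,6} → only 3 remains.
R5C3 = 6: row 5 has {1,2,3,4,5}; col 3 has {1,2,3,5}; box has {1,2,3,5} → only 6 remains.
R6C3 = 4: row 6 has {1,2,3,5,6}; col 3 has {1,2,3,5,6}; box has {1,2,3,5,6} → only 4 remains.

354612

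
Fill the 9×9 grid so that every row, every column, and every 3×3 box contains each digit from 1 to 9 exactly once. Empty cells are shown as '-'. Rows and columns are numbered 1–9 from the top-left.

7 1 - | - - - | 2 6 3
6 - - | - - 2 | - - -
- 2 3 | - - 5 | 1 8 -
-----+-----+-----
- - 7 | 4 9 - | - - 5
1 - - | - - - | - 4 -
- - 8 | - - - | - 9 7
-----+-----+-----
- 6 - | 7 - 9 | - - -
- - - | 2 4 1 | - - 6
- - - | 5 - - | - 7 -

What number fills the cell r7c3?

r1c5 = 8: row 1 has {1,2,3,6,7}; col 5 has {4,9}; box has {2,5} → only 8 remains.
r1c6 = 4: row 1 has {1,2,3,6,7,8}; col 6 has {1,2,5,9}; box has {2,5,8} → only 4 remains.
r2c8 = 5: row 2 has {2,6}; col 8 has {4,6,7,8,9}; box has {1,2,3,6,8} → only 5 remains.
r4c2 = 3: row 4 has {4,5,7,9}; col 2 has {1,2,6}; box has {1,7,8} → only 3 remains.
r7c5 = 3: row 7 has {6,7,9}; col 5 has {4,8,9}; box has {1,2,4,5,7,9} → only 3 remains.
r8c8 = 3: row 8 has {1,2,4,6}; col 8 has {4,5,6,7,8,9}; box has {6,7} → only 3 remains.
r9c5 = 6: row 9 has {5,7}; col 5 has {3,4,8,9}; box has {1,2,3,4,5,7,9} → only 6 remains.
r9c6 = 8: row 9 has {5,6,7}; col 6 has {1,2,4,5,9}; box has {1,2,3,4,5,6,7,9} → only 8 remains.
r1c4 = 9: row 1 has {1,2,3,4,6,7,8}; col 4 has {2,4,5,7}; box has {2,4,5,8} → only 9 remains.
r3c4 = 6: row 3 has {1,2,3,5,8}; col 4 has {2,4,5,7,9}; box has {2,4,5,8,9} → only 6 remains.
r3c5 = 7: row 3 has {1,2,3,5,6,8}; col 5 has {3,4,6,8,9}; box has {2,4,5,6,8,9} → only 7 remains.
r4c1 = 2: row 4 has {3,4,5,7,9}; col 1 has {1,6,7}; box has {1,3,7,8} → only 2 remains.
r4c6 = 6: row 4 has {2,3,4,5,7,9}; col 6 has {1,2,4,5,8,9}; box has {4,9} → only 6 remains.
r4c7 = 8: row 4 has {2,3,4,5,6,7,9}; col 7 has {1,2}; box has {4,5,7,9} → only 8 remains.
r4c8 = 1: row 4 has {2,3,4,5,6,7,8,9}; col 8 has {3,4,5,6,7,8,9}; box has {4,5,7,8,9} → only 1 remains.
r5c9 = 2: row 5 has {1,4}; col 9 has {3,5,6,7}; box has {1,4,5,7,8,9} → only 2 remains.
r6c6 = 3: row 6 has {7,8,9}; col 6 has {1,2,4,5,6,8,9}; box has {4,6,9} → only 3 remains.
r6c7 = 6: row 6 has {3,7,8,9}; col 7 has {1,2,8}; box has {1,2,4,5,7,8,9} → only 6 remains.
r7c8 = 2: row 7 has {3,6,7,9}; col 8 has {1,3,4,5,6,7,8,9}; box has {3,6,7} → only 2 remains.
r1c3 = 5: row 1 has {1,2,3,4,6,7,8,9}; col 3 has {3,7,8}; box has {1,2,3,6,7} → only 5 remains.
r2c5 = 1: row 2 has {2,5,6}; col 5 has {3,4,6,7,8,9}; box has {2,4,5,6,7,8,9} → only 1 remains.
r5c4 = 8: row 5 has {1,2,4}; col 4 has {2,4,5,6,7,9}; box has {3,4,6,9} → only 8 remains.
r5c5 = 5: row 5 has {1,2,4,8}; col 5 has {1,3,4,6,7,8,9}; box has {3,4,6,8,9} → only 5 remains.
r5c6 = 7: row 5 has {1,2,4,5,8}; col 6 has {1,2,3,4,5,6,8,9}; box has {3,4,5,6,8,9} → only 7 remains.
r5c7 = 3: row 5 has {1,2,4,5,7,8}; col 7 has {1,2,6,8}; box has {1,2,4,5,6,7,8,9} → only 3 remains.
r6c4 = 1: row 6 has {3,6,7,8,9}; col 4 has {2,4,5,6,7,8,9}; box has {3,4,5,6,7,8,9} → only 1 remains.
r6c5 = 2: row 6 has {1,3,6,7,8,9}; col 5 has {1,3,4,5,6,7,8,9}; box has {1,3,4,5,6,7,8,9} → only 2 remains.
r8c3 = 9: row 8 has {1,2,3,4,6}; col 3 has {3,5,7,8}; box has {6} → only 9 remains.
r8c7 = 5: row 8 has {1,2,3,4,6,9}; col 7 has {1,2,3,6,8}; box has {2,3,6,7} → only 5 remains.
r9c2 = 4: row 9 has {5,6,7,8}; col 2 has {1,2,3,6}; box has {6,9} → only 4 remains.
r9c7 = 9: row 9 has {4,5,6,7,8}; col 7 has {1,2,3,5,6,8}; box has {2,3,5,6,7} → only 9 remains.
r9c9 = 1: row 9 has {4,5,6,7,8,9}; col 9 has {2,3,5,6,7}; box has {2,3,5,6,7,9} → only 1 remains.
r2c3 = 4: row 2 has {1,2,5,6}; col 3 has {3,5,7,8,9}; box has {1,2,3,5,6,7} → only 4 remains.
r2c4 = 3: row 2 has {1,2,4,5,6}; col 4 has {1,2,4,5,6,7,8,9}; box has {1,2,4,5,6,7,8,9} → only 3 remains.
r2c7 = 7: row 2 has {1,2,3,4,5,6}; col 7 has {1,2,3,5,6,8,9}; box has {1,2,3,5,6,8} → only 7 remains.
r2c9 = 9: row 2 has {1,2,3,4,5,6,7}; col 9 has {1,2,3,5,6,7}; box has {1,2,3,5,6,7,8} → only 9 remains.
r3c1 = 9: row 3 has {1,2,3,5,6,7,8}; col 1 has {1,2,6,7}; box has {1,2,3,4,5,6,7} → only 9 remains.
r3c9 = 4: row 3 has {1,2,3,5,6,7,8,9}; col 9 has {1,2,3,5,6,7,9}; box has {1,2,3,5,6,7,8,9} → only 4 remains.
r5c2 = 9: row 5 has {1,2,3,4,5,7,8}; col 2 has {1,2,3,4,6}; box has {1,2,3,7,8} → only 9 remains.
r5c3 = 6: row 5 has {1,2,3,4,5,7,8,9}; col 3 has {3,4,5,7,8,9}; box has {1,2,3,7,8,9} → only 6 remains.
r6c2 = 5: row 6 has {1,2,3,6,7,8,9}; col 2 has {1,2,3,4,6,9}; box has {1,2,3,6,7,8,9} → only 5 remains.
r7c3 = 1: row 7 has {2,3,6,7,9}; col 3 has {3,4,5,6,7,8,9}; box has {4,6,9} → only 1 remains.

1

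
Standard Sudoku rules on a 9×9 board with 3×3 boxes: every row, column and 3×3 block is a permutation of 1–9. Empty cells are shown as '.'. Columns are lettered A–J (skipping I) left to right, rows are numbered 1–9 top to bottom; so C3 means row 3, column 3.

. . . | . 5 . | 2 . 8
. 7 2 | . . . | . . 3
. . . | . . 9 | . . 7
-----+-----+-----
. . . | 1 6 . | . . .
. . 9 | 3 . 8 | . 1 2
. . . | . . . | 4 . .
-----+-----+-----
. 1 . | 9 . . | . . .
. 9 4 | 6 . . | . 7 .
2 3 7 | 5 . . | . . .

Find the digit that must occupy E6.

9

E6 = 9: in column 5, 9 can only go here (every other open cell in that column sees a 9).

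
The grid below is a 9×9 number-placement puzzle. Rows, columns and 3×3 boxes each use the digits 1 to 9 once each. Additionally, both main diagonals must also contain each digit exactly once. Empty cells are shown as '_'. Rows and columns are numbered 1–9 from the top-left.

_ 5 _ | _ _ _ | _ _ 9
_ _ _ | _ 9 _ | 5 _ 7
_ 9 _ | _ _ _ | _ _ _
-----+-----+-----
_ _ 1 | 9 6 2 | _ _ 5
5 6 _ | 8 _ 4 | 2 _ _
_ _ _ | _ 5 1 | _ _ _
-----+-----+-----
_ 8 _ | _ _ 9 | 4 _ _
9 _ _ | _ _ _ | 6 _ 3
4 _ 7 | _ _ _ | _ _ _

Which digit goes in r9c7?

9

r5c9 = 1 (sole candidate).
r7c9 = 2 (sole candidate).
r8c2 = 1 (sole candidate).
r9c9 = 8 (sole candidate).
r8c8 = 5 (hidden single in main diagonal).
r8c3 = 2 (sole candidate).
r9c2 = 3 (sole candidate).
r2c2 = 2 (sole candidate).
r7c1 = 6 (sole candidate).
r7c3 = 5 (sole candidate).
r6c1 = 2 (hidden single in row 6).
r7c8 = 7 (hidden single in box 9).
r5c5 = 7 (hidden single in row 5).
r1c1 = 3 (sole candidate).
r3c3 = 6 (sole candidate).
r3c9 = 4 (sole candidate).
r6c4 = 3 (sole candidate).
r6c9 = 6 (sole candidate).
r7c4 = 1 (sole candidate).
r7c5 = 3 (sole candidate).
r9c5 = 2 (sole candidate).
r3c7 = 8 (sole candidate).
r1c7 = 1 (sole candidate).
r2c8 = 6 (sole candidate).
r3c5 = 1 (sole candidate).
r9c7 = 9: row 9 has {2,3,4,7,8}; col 7 has {1,2,4,5,6,8}; box has {2,3,4,5,6,7,8} → only 9 remains.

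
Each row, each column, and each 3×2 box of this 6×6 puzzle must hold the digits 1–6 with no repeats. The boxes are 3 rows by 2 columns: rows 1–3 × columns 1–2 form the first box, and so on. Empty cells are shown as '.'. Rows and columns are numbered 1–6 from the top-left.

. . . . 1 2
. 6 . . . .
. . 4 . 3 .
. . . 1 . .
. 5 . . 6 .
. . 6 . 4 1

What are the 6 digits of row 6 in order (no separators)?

326541

R2C5 = 5: row 2 has {6}; col 5 has {1,3,4,6}; box has {1,2,3} → only 5 remains.
R2C6 = 4: row 2 has {5,6}; col 6 has {1,2}; box has {1,2,3,5} → only 4 remains.
R3C6 = 6: row 3 has {3,4}; col 6 has {1,2,4}; box has {1,2,3,4,5} → only 6 remains.
R4C5 = 2: row 4 has {1}; col 5 has {1,3,4,5,6}; box has {1,4,6} → only 2 remains.
R5C6 = 3: row 5 has {5,6}; col 6 has {1,2,4,6}; box has {1,2,4,6} → only 3 remains.
R4C6 = 5: row 4 has {1,2}; col 6 has {1,2,3,4,6}; box has {1,2,3,4,6} → only 5 remains.
R5C3 = 2: row 5 has {3,5,6}; col 3 has {4,6}; box has {1,6} → only 2 remains.
R5C4 = 4: row 5 has {2,3,5,6}; col 4 has {1}; box has {1,2,6} → only 4 remains.
R4C3 = 3: row 4 has {1,2,5}; col 3 has {2,4,6}; box has {1,2,4,6} → only 3 remains.
R5C1 = 1: row 5 has {2,3,4,5,6}; col 1 has {}; box has {5} → only 1 remains.
R6C4 = 5: row 6 has {1,4,6}; col 4 has {1,4}; box has {1,2,3,4,6} → only 5 remains.
R1C3 = 5: row 1 has {1,2}; col 3 has {2,3,4,6}; box has {4} → only 5 remains.
R2C3 = 1: row 2 has {4,5,6}; col 3 has {2,3,4,5,6}; box has {4,5} → only 1 remains.
R3C4 = 2: row 3 has {3,4,6}; col 4 has {1,4,5}; box has {1,4,5} → only 2 remains.
R4C2 = 4: row 4 has {1,2,3,5}; col 2 has {5,6}; box has {1,5} → only 4 remains.
R1C2 = 3: row 1 has {1,2,5}; col 2 has {4,5,6}; box has {6} → only 3 remains.
R1C4 = 6: row 1 has {1,2,3,5}; col 4 has {1,2,4,5}; box has {1,2,4,5} → only 6 remains.
R2C1 = 2: row 2 has {1,4,5,6}; col 1 has {1}; box has {3,6} → only 2 remains.
R2C4 = 3: row 2 has {1,2,4,5,6}; col 4 has {1,2,4,5,6}; box has {1,2,4,5,6} → only 3 remains.
R3C1 = 5: row 3 has {2,3,4,6}; col 1 has {1,2}; box has {2,3,6} → only 5 remains.
R3C2 = 1: row 3 has {2,3,4,5,6}; col 2 has {3,4,5,6}; box has {2,3,5,6} → only 1 remains.
R4C1 = 6: row 4 has {1,2,3,4,5}; col 1 has {1,2,5}; box has {1,4,5} → only 6 remains.
R6C1 = 3: row 6 has {1,4,5,6}; col 1 has {1,2,5,6}; box has {1,4,5,6} → only 3 remains.
R6C2 = 2: row 6 has {1,3,4,5,6}; col 2 has {1,3,4,5,6}; box has {1,3,4,5,6} → only 2 remains.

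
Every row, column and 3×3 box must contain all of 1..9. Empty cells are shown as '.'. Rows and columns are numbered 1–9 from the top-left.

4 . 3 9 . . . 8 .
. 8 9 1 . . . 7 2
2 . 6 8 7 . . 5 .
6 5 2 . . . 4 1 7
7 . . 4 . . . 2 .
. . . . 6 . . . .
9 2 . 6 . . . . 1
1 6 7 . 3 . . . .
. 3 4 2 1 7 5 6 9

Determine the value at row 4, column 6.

row 1, column 9 = 6: row 1 has {3,4,8,9}; col 9 has {1,2,7,9}; box has {2,5,7,8} → only 6 remains.
row 2, column 1 = 5: row 2 has {1,2,7,8,9}; col 1 has {1,2,4,6,7,9}; box has {2,3,4,6,8,9} → only 5 remains.
row 2, column 5 = 4: row 2 has {1,2,5,7,8,9}; col 5 has {1,3,6,7}; box has {1,7,8,9} → only 4 remains.
row 2, column 7 = 3: row 2 has {1,2,4,5,7,8,9}; col 7 has {4,5}; box has {2,5,6,7,8} → only 3 remains.
row 3, column 2 = 1: row 3 has {2,5,6,7,8}; col 2 has {2,3,5,6,8}; box has {2,3,4,5,6,8,9} → only 1 remains.
row 3, column 6 = 3: row 3 has {1,2,5,6,7,8}; col 6 has {7}; box has {1,4,7,8,9} → only 3 remains.
row 3, column 7 = 9: row 3 has {1,2,3,5,6,7,8}; col 7 has {3,4,5}; box has {2,3,5,6,7,8} → only 9 remains.
row 3, column 9 = 4: row 3 has {1,2,3,5,6,7,8,9}; col 9 has {1,2,6,7,9}; box has {2,3,5,6,7,8,9} → only 4 remains.
row 4, column 4 = 3: row 4 has {1,2,4,5,6,7}; col 4 has {1,2,4,6,8,9}; box has {4,6} → only 3 remains.
row 5, column 2 = 9: row 5 has {2,4,7}; col 2 has {1,2,3,5,6,8}; box has {2,5,6,7} → only 9 remains.
row 6, column 2 = 4: row 6 has {6}; col 2 has {1,2,3,5,6,8,9}; box has {2,5,6,7,9} → only 4 remains.
row 6, column 7 = 8: row 6 has {4,6}; col 7 has {3,4,5,9}; box has {1,2,4,7} → only 8 remains.
row 7, column 7 = 7: row 7 has {1,2,6,9}; col 7 has {3,4,5,8,9}; box has {1,5,6,9} → only 7 remains.
row 8, column 4 = 5: row 8 has {1,3,6,7}; col 4 has {1,2,3,4,6,8,9}; box has {1,2,3,6,7} → only 5 remains.
row 8, column 7 = 2: row 8 has {1,3,5,6,7}; col 7 has {3,4,5,7,8,9}; box has {1,5,6,7,9} → only 2 remains.
row 8, column 8 = 4: row 8 has {1,2,3,5,6,7}; col 8 has {1,2,5,6,7,8}; box has {1,2,5,6,7,9} → only 4 remains.
row 8, column 9 = 8: row 8 has {1,2,3,4,5,6,7}; col 9 has {1,2,4,6,7,9}; box has {1,2,4,5,6,7,9} → only 8 remains.
row 9, column 1 = 8: row 9 has {1,2,3,4,5,6,7,9}; col 1 has {1,2,4,5,6,7,9}; box has {1,2,3,4,6,7,9} → only 8 remains.
row 1, column 2 = 7: row 1 has {3,4,6,8,9}; col 2 has {1,2,3,4,5,6,8,9}; box has {1,2,3,4,5,6,8,9} → only 7 remains.
row 1, column 7 = 1: row 1 has {3,4,6,7,8,9}; col 7 has {2,3,4,5,7,8,9}; box has {2,3,4,5,6,7,8,9} → only 1 remains.
row 2, column 6 = 6: row 2 has {1,2,3,4,5,7,8,9}; col 6 has {3,7}; box has {1,3,4,7,8,9} → only 6 remains.
row 5, column 7 = 6: row 5 has {2,4,7,9}; col 7 has {1,2,3,4,5,7,8,9}; box has {1,2,4,7,8} → only 6 remains.
row 6, column 1 = 3: row 6 has {4,6,8}; col 1 has {1,2,4,5,6,7,8,9}; box has {2,4,5,6,7,9} → only 3 remains.
row 6, column 3 = 1: row 6 has {3,4,6,8}; col 3 has {2,3,4,6,7,9}; box has {2,3,4,5,6,7,9} → only 1 remains.
row 6, column 4 = 7: row 6 has {1,3,4,6,8}; col 4 has {1,2,3,4,5,6,8,9}; box has {3,4,6} → only 7 remains.
row 6, column 8 = 9: row 6 has {1,3,4,6,7,8}; col 8 has {1,2,4,5,6,7,8}; box has {1,2,4,6,7,8} → only 9 remains.
row 6, column 9 = 5: row 6 has {1,3,4,6,7,8,9}; col 9 has {1,2,4,6,7,8,9}; box has {1,2,4,6,7,8,9} → only 5 remains.
row 7, column 3 = 5: row 7 has {1,2,6,7,9}; col 3 has {1,2,3,4,6,7,9}; box has {1,2,3,4,6,7,8,9} → only 5 remains.
row 7, column 5 = 8: row 7 has {1,2,5,6,7,9}; col 5 has {1,3,4,6,7}; box has {1,2,3,5,6,7} → only 8 remains.
row 7, column 6 = 4: row 7 has {1,2,5,6,7,8,9}; col 6 has {3,6,7}; box has {1,2,3,5,6,7,8} → only 4 remains.
row 7, column 8 = 3: row 7 has {1,2,4,5,6,7,8,9}; col 8 has {1,2,4,5,6,7,8,9}; box has {1,2,4,5,6,7,8,9} → only 3 remains.
row 8, column 6 = 9: row 8 has {1,2,3,4,5,6,7,8}; col 6 has {3,4,6,7}; box has {1,2,3,4,5,6,7,8} → only 9 remains.
row 4, column 5 = 9: row 4 has {1,2,3,4,5,6,7}; col 5 has {1,3,4,6,7,8}; box has {3,4,6,7} → only 9 remains.
row 4, column 6 = 8: row 4 has {1,2,3,4,5,6,7,9}; col 6 has {3,4,6,7,9}; box has {3,4,6,7,9} → only 8 remains.

8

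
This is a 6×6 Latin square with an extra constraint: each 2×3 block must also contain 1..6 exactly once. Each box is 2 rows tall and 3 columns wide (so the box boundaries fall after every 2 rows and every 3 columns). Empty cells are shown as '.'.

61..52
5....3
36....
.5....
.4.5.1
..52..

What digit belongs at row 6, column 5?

row 1, column 4 = 4 (sole candidate).
row 2, column 2 = 2 (sole candidate).
row 2, column 3 = 4 (sole candidate).
row 3, column 4 = 1 (sole candidate).
row 5, column 1 = 2 (sole candidate).
row 6, column 1 = 1 (sole candidate).
row 6, column 2 = 3 (sole candidate).
row 1, column 3 = 3 (sole candidate).
row 2, column 4 = 6 (sole candidate).
row 2, column 5 = 1 (sole candidate).
row 3, column 3 = 2 (sole candidate).
row 3, column 5 = 4 (sole candidate).
row 3, column 6 = 5 (sole candidate).
row 4, column 1 = 4 (sole candidate).
row 4, column 3 = 1 (sole candidate).
row 4, column 4 = 3 (sole candidate).
row 4, column 6 = 6 (sole candidate).
row 5, column 3 = 6 (sole candidate).
row 5, column 5 = 3 (sole candidate).
row 6, column 5 = 6: row 6 has {1,2,3,5}; col 5 has {1,3,4,5}; box has {1,2,3,5} → only 6 remains.

6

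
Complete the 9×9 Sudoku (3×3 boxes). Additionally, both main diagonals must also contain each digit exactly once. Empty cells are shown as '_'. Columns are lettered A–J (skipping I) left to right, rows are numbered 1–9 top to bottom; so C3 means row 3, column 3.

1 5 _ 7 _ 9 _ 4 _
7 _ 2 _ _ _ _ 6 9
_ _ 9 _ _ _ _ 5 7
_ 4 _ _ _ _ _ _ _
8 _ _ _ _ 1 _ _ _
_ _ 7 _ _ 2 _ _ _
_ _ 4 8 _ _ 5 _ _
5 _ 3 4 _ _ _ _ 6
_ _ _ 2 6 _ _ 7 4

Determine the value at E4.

3

F8 = 7 (sole candidate).
H8 = 8 (sole candidate).
A9 = 9 (sole candidate).
B2 = 3 (sole candidate).
D4 = 6 (sole candidate).
E5 = 7 (sole candidate).
F7 = 3 (sole candidate).
F9 = 5 (sole candidate).
F4 = 8 (sole candidate).
F2 = 4 (sole candidate).
F3 = 6 (sole candidate).
A3 = 4 (sole candidate).
B3 = 8 (sole candidate).
B9 = 1 (sole candidate).
C9 = 8 (sole candidate).
G9 = 3 (sole candidate).
C1 = 6 (sole candidate).
C5 = 5 (sole candidate).
B8 = 2 (sole candidate).
J1 = 3 (sole candidate).
G3 = 1 (sole candidate).
C4 = 1 (sole candidate).
J5 = 2 (sole candidate).
D6 = 5 (sole candidate).
A7 = 6 (sole candidate).
B7 = 7 (sole candidate).
J7 = 1 (sole candidate).
G8 = 9 (sole candidate).
D2 = 1 (sole candidate).
G2 = 8 (sole candidate).
D3 = 3 (sole candidate).
E3 = 2 (sole candidate).
G4 = 7 (sole candidate).
J4 = 5 (sole candidate).
D5 = 9 (sole candidate).
H5 = 3 (sole candidate).
A6 = 3 (sole candidate).
E6 = 4 (sole candidate).
G6 = 6 (sole candidate).
J6 = 8 (sole candidate).
E7 = 9 (sole candidate).
H7 = 2 (sole candidate).
E8 = 1 (sole candidate).
E1 = 8 (sole candidate).
G1 = 2 (sole candidate).
E2 = 5 (sole candidate).
A4 = 2 (sole candidate).
E4 = 3: row 4 has {1,2,4,5,6,7,8}; col 5 has {1,2,4,5,6,7,8,9}; box has {1,2,4,5,6,7,8,9} → only 3 remains.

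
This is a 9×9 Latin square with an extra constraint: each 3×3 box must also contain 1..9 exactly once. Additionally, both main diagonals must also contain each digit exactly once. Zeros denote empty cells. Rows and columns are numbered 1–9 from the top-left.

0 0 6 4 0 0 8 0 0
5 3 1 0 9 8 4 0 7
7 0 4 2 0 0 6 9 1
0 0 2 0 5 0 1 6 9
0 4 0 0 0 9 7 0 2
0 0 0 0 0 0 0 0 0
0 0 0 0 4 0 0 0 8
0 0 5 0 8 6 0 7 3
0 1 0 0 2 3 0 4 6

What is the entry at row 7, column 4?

9

row 1, column 9 = 5: row 1 has {4,6,8}; col 9 has {1,2,3,6,7,8,9}; box has {1,4,6,7,8,9}; anti-diagonal has {6} → only 5 remains.
row 2, column 4 = 6: row 2 has {1,3,4,5,7,8,9}; col 4 has {2,4}; box has {2,4,8,9} → only 6 remains.
row 2, column 8 = 2: row 2 has {1,3,4,5,6,7,8,9}; col 8 has {4,6,7,9}; box has {1,4,5,6,7,8,9}; anti-diagonal has {5,6} → only 2 remains.
row 3, column 2 = 8: row 3 has {1,2,4,6,7,9}; col 2 has {1,3,4}; box has {1,3,4,5,6,7} → only 8 remains.
row 3, column 5 = 3: row 3 has {1,2,4,6,7,8,9}; col 5 has {2,4,5,8,9}; box has {2,4,6,8,9} → only 3 remains.
row 3, column 6 = 5: row 3 has {1,2,3,4,6,7,8,9}; col 6 has {3,6,8,9}; box has {2,3,4,6,8,9} → only 5 remains.
row 4, column 2 = 7: row 4 has {1,2,5,6,9}; col 2 has {1,3,4,8}; box has {2,4} → only 7 remains.
row 4, column 4 = 8: row 4 has {1,2,5,6,7,9}; col 4 has {2,4,6}; box has {5,9}; main diagonal has {3,4,6,7} → only 8 remains.
row 4, column 6 = 4: row 4 has {1,2,5,6,7,8,9}; col 6 has {3,5,6,8,9}; box has {5,8,9}; anti-diagonal has {2,5,6} → only 4 remains.
row 5, column 5 = 1: row 5 has {2,4,7,9}; col 5 has {2,3,4,5,8,9}; box has {4,5,8,9}; main diagonal has {3,4,6,7,8}; anti-diagonal has {2,4,5,6} → only 1 remains.
row 6, column 6 = 2: row 6 has {}; col 6 has {3,4,5,6,8,9}; box has {1,4,5,8,9}; main diagonal has {1,3,4,6,7,8} → only 2 remains.
row 6, column 9 = 4: row 6 has {2}; col 9 has {1,2,3,5,6,7,8,9}; box has {1,2,6,7,9} → only 4 remains.
row 8, column 2 = 9: row 8 has {3,5,6,7,8}; col 2 has {1,3,4,7,8}; box has {1,5}; anti-diagonal has {1,2,4,5,6} → only 9 remains.
row 8, column 4 = 1: row 8 has {3,5,6,7,8,9}; col 4 has {2,4,6,8}; box has {2,3,4,6,8} → only 1 remains.
row 8, column 7 = 2: row 8 has {1,3,5,6,7,8,9}; col 7 has {1,4,6,7,8}; box has {3,4,6,7,8} → only 2 remains.
row 9, column 1 = 8: row 9 has {1,2,3,4,6}; col 1 has {5,7}; box has {1,5,9}; anti-diagonal has {1,2,4,5,6,9} → only 8 remains.
row 9, column 3 = 7: row 9 has {1,2,3,4,6,8}; col 3 has {1,2,4,5,6}; box has {1,5,8,9} → only 7 remains.
row 1, column 1 = 9: row 1 has {4,5,6,8}; col 1 has {5,7,8}; box has {1,3,4,5,6,7,8}; main diagonal has {1,2,3,4,6,7,8} → only 9 remains.
row 1, column 2 = 2: row 1 has {4,5,6,8,9}; col 2 has {1,3,4,7,8,9}; box has {1,3,4,5,6,7,8,9} → only 2 remains.
row 1, column 5 = 7: row 1 has {2,4,5,6,8,9}; col 5 has {1,2,3,4,5,8,9}; box has {2,3,4,5,6,8,9} → only 7 remains.
row 1, column 6 = 1: row 1 has {2,4,5,6,7,8,9}; col 6 has {2,3,4,5,6,8,9}; box has {2,3,4,5,6,7,8,9} → only 1 remains.
row 1, column 8 = 3: row 1 has {1,2,4,5,6,7,8,9}; col 8 has {2,4,6,7,9}; box has {1,2,4,5,6,7,8,9} → only 3 remains.
row 4, column 1 = 3: row 4 has {1,2,4,5,6,7,8,9}; col 1 has {5,7,8,9}; box has {2,4,7} → only 3 remains.
row 5, column 1 = 6: row 5 has {1,2,4,7,9}; col 1 has {3,5,7,8,9}; box has {2,3,4,7} → only 6 remains.
row 5, column 3 = 8: row 5 has {1,2,4,6,7,9}; col 3 has {1,2,4,5,6,7}; box has {2,3,4,6,7} → only 8 remains.
row 5, column 4 = 3: row 5 has {1,2,4,6,7,8,9}; col 4 has {1,2,4,6,8}; box has {1,2,4,5,8,9} → only 3 remains.
row 5, column 8 = 5: row 5 has {1,2,3,4,6,7,8,9}; col 8 has {2,3,4,6,7,9}; box has {1,2,4,6,7,9} → only 5 remains.
row 6, column 1 = 1: row 6 has {2,4}; col 1 has {3,5,6,7,8,9}; box has {2,3,4,6,7,8} → only 1 remains.
row 6, column 2 = 5: row 6 has {1,2,4}; col 2 has {1,2,3,4,7,8,9}; box has {1,2,3,4,6,7,8} → only 5 remains.
row 6, column 3 = 9: row 6 has {1,2,4,5}; col 3 has {1,2,4,5,6,7,8}; box has {1,2,3,4,5,6,7,8} → only 9 remains.
row 6, column 4 = 7: row 6 has {1,2,4,5,9}; col 4 has {1,2,3,4,6,8}; box has {1,2,3,4,5,8,9}; anti-diagonal has {1,2,4,5,6,8,9} → only 7 remains.
row 6, column 5 = 6: row 6 has {1,2,4,5,7,9}; col 5 has {1,2,3,4,5,7,8,9}; box has {1,2,3,4,5,7,8,9} → only 6 remains.
row 6, column 7 = 3: row 6 has {1,2,4,5,6,7,9}; col 7 has {1,2,4,6,7,8}; box has {1,2,4,5,6,7,9} → only 3 remains.
row 6, column 8 = 8: row 6 has {1,2,3,4,5,6,7,9}; col 8 has {2,3,4,5,6,7,9}; box has {1,2,3,4,5,6,7,9} → only 8 remains.
row 7, column 1 = 2: row 7 has {4,8}; col 1 has {1,3,5,6,7,8,9}; box has {1,5,7,8,9} → only 2 remains.
row 7, column 2 = 6: row 7 has {2,4,8}; col 2 has {1,2,3,4,5,7,8,9}; box has {1,2,5,7,8,9} → only 6 remains.
row 7, column 3 = 3: row 7 has {2,4,6,8}; col 3 has {1,2,4,5,6,7,8,9}; box has {1,2,5,6,7,8,9}; anti-diagonal has {1,2,4,5,6,7,8,9} → only 3 remains.
row 7, column 6 = 7: row 7 has {2,3,4,6,8}; col 6 has {1,2,3,4,5,6,8,9}; box has {1,2,3,4,6,8} → only 7 remains.
row 7, column 7 = 5: row 7 has {2,3,4,6,7,8}; col 7 has {1,2,3,4,6,7,8}; box has {2,3,4,6,7,8}; main diagonal has {1,2,3,4,6,7,8,9} → only 5 remains.
row 7, column 8 = 1: row 7 has {2,3,4,5,6,7,8}; col 8 has {2,3,4,5,6,7,8,9}; box has {2,3,4,5,6,7,8} → only 1 remains.
row 8, column 1 = 4: row 8 has {1,2,3,5,6,7,8,9}; col 1 has {1,2,3,5,6,7,8,9}; box has {1,2,3,5,6,7,8,9} → only 4 remains.
row 9, column 7 = 9: row 9 has {1,2,3,4,6,7,8}; col 7 has {1,2,3,4,5,6,7,8}; box has {1,2,3,4,5,6,7,8} → only 9 remains.
row 7, column 4 = 9: row 7 has {1,2,3,4,5,6,7,8}; col 4 has {1,2,3,4,6,7,8}; box has {1,2,3,4,6,7,8} → only 9 remains.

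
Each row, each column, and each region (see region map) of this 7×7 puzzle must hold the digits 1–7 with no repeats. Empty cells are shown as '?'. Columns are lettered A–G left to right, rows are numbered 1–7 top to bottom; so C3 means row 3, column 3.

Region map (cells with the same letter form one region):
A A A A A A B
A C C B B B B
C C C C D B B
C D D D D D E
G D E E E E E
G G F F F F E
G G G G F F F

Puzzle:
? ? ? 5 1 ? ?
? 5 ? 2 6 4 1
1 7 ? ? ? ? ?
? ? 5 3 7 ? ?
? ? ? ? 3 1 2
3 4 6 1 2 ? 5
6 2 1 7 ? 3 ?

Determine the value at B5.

A2 = 7: row 2 has {1,2,4,5,6}; col 1 has {1,3,6}; region has {1,5} → only 7 remains.
C2 = 3: row 2 has {1,2,4,5,6,7}; col 3 has {1,5,6}; region has {1,5,7} → only 3 remains.
E3 = 4: row 3 has {1,7}; col 5 has {1,2,3,6,7}; region has {3,5,7} → only 4 remains.
F3 = 5: row 3 has {1,4,7}; col 6 has {1,3,4}; region has {1,2,4,6} → only 5 remains.
G3 = 3: row 3 has {1,4,5,7}; col 7 has {1,2,5}; region has {1,2,4,5,6} → only 3 remains.
A5 = 5: row 5 has {1,2,3}; col 1 has {1,3,6,7}; region has {1,2,3,4,6,7} → only 5 remains.
B5 = 6: row 5 has {1,2,3,5}; col 2 has {2,4,5,7}; region has {3,4,5,7} → only 6 remains.

6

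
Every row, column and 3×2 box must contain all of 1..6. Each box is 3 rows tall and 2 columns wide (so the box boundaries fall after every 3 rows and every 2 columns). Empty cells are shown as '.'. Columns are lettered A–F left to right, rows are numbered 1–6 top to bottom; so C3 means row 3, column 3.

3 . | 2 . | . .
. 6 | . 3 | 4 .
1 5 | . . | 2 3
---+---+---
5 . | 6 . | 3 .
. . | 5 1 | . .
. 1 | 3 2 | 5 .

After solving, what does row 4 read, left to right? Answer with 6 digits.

526431

B1 = 4 (sole candidate).
A2 = 2 (sole candidate).
C2 = 1 (sole candidate).
F2 = 5 (sole candidate).
C3 = 4 (sole candidate).
D3 = 6 (sole candidate).
B4 = 2: row 4 has {3,5,6}; col 2 has {1,4,5,6}; box has {1,5} → only 2 remains.
D4 = 4: row 4 has {2,3,5,6}; col 4 has {1,2,3,6}; box has {1,2,3,5,6} → only 4 remains.
F4 = 1: row 4 has {2,3,4,5,6}; col 6 has {3,5}; box has {3,5} → only 1 remains.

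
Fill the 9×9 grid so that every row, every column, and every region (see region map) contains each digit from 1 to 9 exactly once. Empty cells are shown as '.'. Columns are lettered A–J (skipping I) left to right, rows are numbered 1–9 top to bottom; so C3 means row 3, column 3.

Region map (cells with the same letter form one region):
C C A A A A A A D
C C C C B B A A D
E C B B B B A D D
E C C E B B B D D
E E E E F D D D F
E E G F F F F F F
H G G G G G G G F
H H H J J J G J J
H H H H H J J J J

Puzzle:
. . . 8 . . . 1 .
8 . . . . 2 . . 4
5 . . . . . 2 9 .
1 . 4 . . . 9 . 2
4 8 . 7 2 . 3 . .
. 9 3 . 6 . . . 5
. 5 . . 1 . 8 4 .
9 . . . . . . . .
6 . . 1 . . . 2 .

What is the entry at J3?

C5 = 6 (sole candidate).
H5 = 5 (sole candidate).
A6 = 2 (sole candidate).
D6 = 4 (sole candidate).
D4 = 3 (sole candidate).
F5 = 1 (sole candidate).
J5 = 9 (sole candidate).
D3 = 6 (sole candidate).
D8 = 5 (sole candidate).
D2 = 9 (sole candidate).
D7 = 2 (sole candidate).
B1 = 2 (hidden single in row 1).
G6 = 1 (hidden single in row 6).
F7 = 6 (hidden single in row 7).
G8 = 7 (sole candidate).
G9 = 4 (sole candidate).
C7 = 9 (sole candidate).
J8 = 1 (hidden single in row 8).
C8 = 2 (hidden single in row 8).
B8 = 4 (hidden single in row 8).
H8 = 6 (hidden single in row 8).
B4 = 6 (hidden single in row 4).
G2 = 6 (hidden single in row 2).
G1 = 5 (sole candidate).
C1 = 7 (sole candidate).
J1 = 6 (sole candidate).
H2 = 3 (sole candidate).
A1 = 3 (sole candidate).
A7 = 7 (sole candidate).
J7 = 3 (sole candidate).
B9 = 3 (sole candidate).
F9 = 9 (hidden single in row 9).
F1 = 4 (sole candidate).
E1 = 9 (sole candidate).
E3 = 4 (hidden single in row 3).
F3 = 3 (hidden single in row 3).
F8 = 8 (sole candidate).
J9 = 7 (sole candidate).
J3 = 8: row 3 has {2,3,4,5,6,9}; col 9 has {1,2,3,4,5,6,7,9}; region has {1,2,3,4,5,6,9} → only 8 remains.

8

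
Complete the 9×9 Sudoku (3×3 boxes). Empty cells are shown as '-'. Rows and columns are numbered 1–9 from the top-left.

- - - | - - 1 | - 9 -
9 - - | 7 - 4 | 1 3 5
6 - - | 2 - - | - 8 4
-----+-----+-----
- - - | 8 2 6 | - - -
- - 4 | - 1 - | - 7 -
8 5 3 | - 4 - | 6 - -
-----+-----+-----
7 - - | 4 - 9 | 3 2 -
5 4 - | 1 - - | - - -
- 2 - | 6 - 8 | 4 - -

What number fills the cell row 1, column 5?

row 2, column 2 = 8: row 2 has {1,3,4,5,7,9}; col 2 has {2,4,5}; box has {6,9} → only 8 remains.
row 2, column 3 = 2: row 2 has {1,3,4,5,7,8,9}; col 3 has {3,4}; box has {6,8,9} → only 2 remains.
row 2, column 5 = 6: row 2 has {1,2,3,4,5,7,8,9}; col 5 has {1,2,4}; box has {1,2,4,7} → only 6 remains.
row 3, column 7 = 7: row 3 has {2,4,6,8}; col 7 has {1,3,4,6}; box has {1,3,4,5,8,9} → only 7 remains.
row 4, column 1 = 1: row 4 has {2,6,8}; col 1 has {5,6,7,8,9}; box has {3,4,5,8} → only 1 remains.
row 5, column 1 = 2: row 5 has {1,4,7}; col 1 has {1,5,6,7,8,9}; box has {1,3,4,5,8} → only 2 remains.
row 6, column 4 = 9: row 6 has {3,4,5,6,8}; col 4 has {1,2,4,6,7,8}; box has {1,2,4,6,8} → only 9 remains.
row 6, column 6 = 7: row 6 has {3,4,5,6,8,9}; col 6 has {1,4,6,8,9}; box has {1,2,4,6,8,9} → only 7 remains.
row 6, column 8 = 1: row 6 has {3,4,5,6,7,8,9}; col 8 has {2,3,7,8,9}; box has {6,7} → only 1 remains.
row 6, column 9 = 2: row 6 has {1,3,4,5,6,7,8,9}; col 9 has {4,5}; box has {1,6,7} → only 2 remains.
row 7, column 5 = 5: row 7 has {2,3,4,7,9}; col 5 has {1,2,4,6}; box has {1,4,6,8,9} → only 5 remains.
row 8, column 8 = 6: row 8 has {1,4,5}; col 8 has {1,2,3,7,8,9}; box has {2,3,4} → only 6 remains.
row 9, column 1 = 3: row 9 has {2,4,6,8}; col 1 has {1,2,5,6,7,8,9}; box has {2,4,5,7} → only 3 remains.
row 9, column 5 = 7: row 9 has {2,3,4,6,8}; col 5 has {1,2,4,5,6}; box has {1,4,5,6,8,9} → only 7 remains.
row 9, column 8 = 5: row 9 has {2,3,4,6,7,8}; col 8 has {1,2,3,6,7,8,9}; box has {2,3,4,6} → only 5 remains.
row 1, column 1 = 4: row 1 has {1,9}; col 1 has {1,2,3,5,6,7,8,9}; box has {2,6,8,9} → only 4 remains.
row 1, column 7 = 2: row 1 has {1,4,9}; col 7 has {1,3,4,6,7}; box has {1,3,4,5,7,8,9} → only 2 remains.
row 1, column 9 = 6: row 1 has {1,2,4,9}; col 9 has {2,4,5}; box has {1,2,3,4,5,7,8,9} → only 6 remains.
row 4, column 8 = 4: row 4 has {1,2,6,8}; col 8 has {1,2,3,5,6,7,8,9}; box has {1,2,6,7} → only 4 remains.
row 8, column 5 = 3: row 8 has {1,4,5,6}; col 5 has {1,2,4,5,6,7}; box has {1,4,5,6,7,8,9} → only 3 remains.
row 8, column 6 = 2: row 8 has {1,3,4,5,6}; col 6 has {1,4,6,7,8,9}; box has {1,3,4,5,6,7,8,9} → only 2 remains.
row 1, column 5 = 8: row 1 has {1,2,4,6,9}; col 5 has {1,2,3,4,5,6,7}; box has {1,2,4,6,7} → only 8 remains.

8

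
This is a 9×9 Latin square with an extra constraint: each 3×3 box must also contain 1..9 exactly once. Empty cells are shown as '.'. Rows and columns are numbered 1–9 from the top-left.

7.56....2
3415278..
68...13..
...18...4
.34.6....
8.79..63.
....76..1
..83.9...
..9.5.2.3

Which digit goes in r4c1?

5

r1c2 = 9 (sole candidate).
r3c3 = 2 (sole candidate).
r3c4 = 4 (sole candidate).
r3c5 = 9 (sole candidate).
r4c3 = 6 (sole candidate).
r6c5 = 4 (sole candidate).
r6c9 = 5 (sole candidate).
r7c3 = 3 (sole candidate).
r8c5 = 1 (sole candidate).
r9c4 = 8 (sole candidate).
r9c6 = 4 (sole candidate).
r1c5 = 3 (sole candidate).
r1c6 = 8 (sole candidate).
r3c9 = 7 (sole candidate).
r6c6 = 2 (sole candidate).
r7c4 = 2 (sole candidate).
r8c9 = 6 (sole candidate).
r9c1 = 1 (sole candidate).
r9c8 = 7 (sole candidate).
r2c9 = 9 (sole candidate).
r3c8 = 5 (sole candidate).
r5c4 = 7 (sole candidate).
r5c6 = 5 (sole candidate).
r5c9 = 8 (sole candidate).
r6c2 = 1 (sole candidate).
r7c2 = 5 (sole candidate).
r8c8 = 4 (sole candidate).
r9c2 = 6 (sole candidate).
r1c8 = 1 (sole candidate).
r2c8 = 6 (sole candidate).
r4c2 = 2 (sole candidate).
r4c6 = 3 (sole candidate).
r4c8 = 9 (sole candidate).
r5c1 = 9 (sole candidate).
r5c7 = 1 (sole candidate).
r5c8 = 2 (sole candidate).
r7c1 = 4 (sole candidate).
r7c7 = 9 (sole candidate).
r7c8 = 8 (sole candidate).
r8c1 = 2 (sole candidate).
r8c2 = 7 (sole candidate).
r8c7 = 5 (sole candidate).
r1c7 = 4 (sole candidate).
r4c1 = 5: row 4 has {1,2,3,4,6,8,9}; col 1 has {1,2,3,4,6,7,8,9}; box has {1,2,3,4,6,7,8,9} → only 5 remains.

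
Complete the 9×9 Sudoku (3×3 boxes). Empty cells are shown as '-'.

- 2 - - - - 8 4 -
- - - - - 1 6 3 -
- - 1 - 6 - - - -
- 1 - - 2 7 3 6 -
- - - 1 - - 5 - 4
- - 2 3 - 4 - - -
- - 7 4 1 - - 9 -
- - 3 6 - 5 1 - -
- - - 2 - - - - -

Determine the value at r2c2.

r7c7 = 2: row 7 has {1,4,7,9}; col 7 has {1,3,5,6,8}; box has {1,9} → only 2 remains.
r1c9 = 1: in row 1, 1 can only go here (every other open cell in that row sees a 1).
r2c9 = 2: in row 2, 2 can only go here (every other open cell in that row sees a 2).
r3c6 = 2: in row 3, 2 can only go here (every other open cell in that row sees a 2).
r5c8 = 2: in row 5, 2 can only go here (every other open cell in that row sees a 2).
r6c8 = 1: in row 6, 1 can only go here (every other open cell in that row sees a 1).
r8c1 = 2: in row 8, 2 can only go here (every other open cell in that row sees a 2).
r8c2 = 4: in row 8, 4 can only go here (every other open cell in that row sees a 4).
r3c1 = 4: in row 3, 4 can only go here (every other open cell in that row sees a 4).
r2c5 = 4: in row 2, 4 can only go here (every other open cell in that row sees a 4).
r3c2 = 3: in row 3, 3 can only go here (every other open cell in that row sees a 3).
r3c4 = 8: in row 3, 8 can only go here (every other open cell in that row sees an 8).
r4c3 = 4: in row 4, 4 can only go here (every other open cell in that row sees a 4).
r5c1 = 3: in row 5, 3 can only go here (every other open cell in that row sees a 3).
r5c2 = 7: in row 5, 7 can only go here (every other open cell in that row sees a 7).
r8c5 = 9: in row 8, 9 can only go here (every other open cell in that row sees a 9).
r5c5 = 8: row 5 has {1,2,3,4,5,7}; col 5 has {1,2,4,6,9}; box has {1,2,3,4,7} → only 8 remains.
r6c5 = 5: row 6 has {1,2,3,4}; col 5 has {1,2,4,6,8,9}; box has {1,2,3,4,7,8} → only 5 remains.
r4c4 = 9: row 4 has {1,2,3,4,6,7}; col 4 has {1,2,3,4,6,8}; box has {1,2,3,4,5,7,8} → only 9 remains.
r4c9 = 8: row 4 has {1,2,3,4,6,7,9}; col 9 has {1,2,4}; box has {1,2,3,4,5,6} → only 8 remains.
r5c6 = 6: row 5 has {1,2,3,4,5,7,8}; col 6 has {1,2,4,5,7}; box has {1,2,3,4,5,7,8,9} → only 6 remains.
r8c9 = 7: row 8 has {1,2,3,4,5,6,9}; col 9 has {1,2,4,8}; box has {1,2,9} → only 7 remains.
r9c7 = 4: row 9 has {2}; col 7 has {1,2,3,5,6,8}; box has {1,2,7,9} → only 4 remains.
r4c1 = 5: row 4 has {1,2,3,4,6,7,8,9}; col 1 has {2,3,4}; box has {1,2,3,4,7} → only 5 remains.
r5c3 = 9: row 5 has {1,2,3,4,5,6,7,8}; col 3 has {1,2,3,4,7}; box has {1,2,3,4,5,7} → only 9 remains.
r6c9 = 9: row 6 has {1,2,3,4,5}; col 9 has {1,2,4,7,8}; box has {1,2,3,4,5,6,8} → only 9 remains.
r8c8 = 8: row 8 has {1,2,3,4,5,6,7,9}; col 8 has {1,2,3,4,6,9}; box has {1,2,4,7,9} → only 8 remains.
r9c8 = 5: row 9 has {2,4}; col 8 has {1,2,3,4,6,8,9}; box has {1,2,4,7,8,9} → only 5 remains.
r3c8 = 7: row 3 has {1,2,3,4,6,8}; col 8 has {1,2,3,4,5,6,8,9}; box has {1,2,3,4,6,8} → only 7 remains.
r3c9 = 5: row 3 has {1,2,3,4,6,7,8}; col 9 has {1,2,4,7,8,9}; box has {1,2,3,4,6,7,8} → only 5 remains.
r6c7 = 7: row 6 has {1,2,3,4,5,9}; col 7 has {1,2,3,4,5,6,8}; box has {1,2,3,4,5,6,8,9} → only 7 remains.
r3c7 = 9: row 3 has {1,2,3,4,5,6,7,8}; col 7 has {1,2,3,4,5,6,7,8}; box has {1,2,3,4,5,6,7,8} → only 9 remains.
r7c2 = 5: in row 7, 5 can only go here (every other open cell in that row sees a 5).
r9c1 = 1: in row 9, 1 can only go here (every other open cell in that row sees a 1).
r9c5 = 7: in row 9, 7 can only go here (every other open cell in that row sees a 7).
r1c5 = 3: row 1 has {1,2,4,8}; col 5 has {1,2,4,5,6,7,8,9}; box has {1,2,4,6,8} → only 3 remains.
r1c6 = 9: row 1 has {1,2,3,4,8}; col 6 has {1,2,4,5,6,7}; box has {1,2,3,4,6,8} → only 9 remains.
r9c2 = 9: in row 9, 9 can only go here (every other open cell in that row sees a 9).
r2c2 = 8: row 2 has {1,2,3,4,6}; col 2 has {1,2,3,4,5,7,9}; box has {1,2,3,4} → only 8 remains.

8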